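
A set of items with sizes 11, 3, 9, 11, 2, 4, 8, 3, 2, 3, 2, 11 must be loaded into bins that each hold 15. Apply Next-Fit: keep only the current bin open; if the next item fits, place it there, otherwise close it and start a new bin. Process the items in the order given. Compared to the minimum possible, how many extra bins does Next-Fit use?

1

Next-Fit: [11,3] [9] [11,2] [4,8,3] [2,3,2] [11] → 6 bins.
Total size 69; any packing needs at least ⌈69/15⌉ = 5 bins.
An optimal packing achieves that bound: [11,4] [11,3] [11,3] [9,3,2] [8,2,2] → 5 bins.
Excess: 6 − 5 = 1.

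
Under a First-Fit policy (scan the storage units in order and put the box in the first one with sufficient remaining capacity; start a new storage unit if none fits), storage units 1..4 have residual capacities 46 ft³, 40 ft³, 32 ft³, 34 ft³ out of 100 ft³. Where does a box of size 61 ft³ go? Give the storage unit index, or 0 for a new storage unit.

0

No storage unit has ≥ 61 ft³ free, so a new storage unit is opened.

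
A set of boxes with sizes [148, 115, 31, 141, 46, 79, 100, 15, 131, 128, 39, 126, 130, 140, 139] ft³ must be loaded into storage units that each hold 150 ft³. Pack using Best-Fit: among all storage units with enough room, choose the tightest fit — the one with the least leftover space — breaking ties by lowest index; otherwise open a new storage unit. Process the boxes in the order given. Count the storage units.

11

storage unit 1: place 148 ft³, 2 ft³ left
storage unit 2: place 115 ft³, 35 ft³ left
storage unit 2: place 31 ft³, 4 ft³ left
storage unit 3: place 141 ft³, 9 ft³ left
storage unit 4: place 46 ft³, 104 ft³ left
storage unit 4: place 79 ft³, 25 ft³ left
storage unit 5: place 100 ft³, 50 ft³ left
storage unit 4: place 15 ft³, 10 ft³ left
storage unit 6: place 131 ft³, 19 ft³ left
storage unit 7: place 128 ft³, 22 ft³ left
storage unit 5: place 39 ft³, 11 ft³ left
storage unit 8: place 126 ft³, 24 ft³ left
storage unit 9: place 130 ft³, 20 ft³ left
storage unit 10: place 140 ft³, 10 ft³ left
storage unit 11: place 139 ft³, 11 ft³ left
Final storage units: [148] [115,31] [141] [46,79,15] [100,39] [131] [128] [126] [130] [140] [139].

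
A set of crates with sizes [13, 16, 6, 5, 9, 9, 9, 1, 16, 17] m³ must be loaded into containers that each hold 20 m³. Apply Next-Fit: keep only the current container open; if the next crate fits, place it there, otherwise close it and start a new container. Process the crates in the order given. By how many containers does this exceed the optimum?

Next-Fit: [13] [16] [6,5,9] [9,9,1] [16] [17] → 6 containers.
Total size 101 m³; any packing needs at least ⌈101/20⌉ = 6 containers.
So 6 is already optimal.

0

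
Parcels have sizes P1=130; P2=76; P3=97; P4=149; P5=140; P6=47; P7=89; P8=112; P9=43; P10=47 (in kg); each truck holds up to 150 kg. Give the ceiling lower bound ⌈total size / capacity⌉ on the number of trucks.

7

Total size = 130 + 76 + 97 + 149 + 140 + 47 + 89 + 112 + 43 + 47 = 930 kg.
⌈930 / 150⌉ = 7.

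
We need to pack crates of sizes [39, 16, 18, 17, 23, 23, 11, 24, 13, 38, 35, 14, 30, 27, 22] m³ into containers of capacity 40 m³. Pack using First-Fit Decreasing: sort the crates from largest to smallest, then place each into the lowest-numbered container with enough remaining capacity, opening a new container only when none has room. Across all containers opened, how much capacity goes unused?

50

Sorted descending: 39, 38, 35, 30, 27, 24, 23, 23, 22, 18, 17, 16, 14, 13, 11.
container 1: place 39 m³, 1 m³ left
container 2: place 38 m³, 2 m³ left
container 3: place 35 m³, 5 m³ left
container 4: place 30 m³, 10 m³ left
container 5: place 27 m³, 13 m³ left
container 6: place 24 m³, 16 m³ left
container 7: place 23 m³, 17 m³ left
container 8: place 23 m³, 17 m³ left
container 9: place 22 m³, 18 m³ left
container 9: place 18 m³, 0 m³ left
container 7: place 17 m³, 0 m³ left
container 6: place 16 m³, 0 m³ left
container 8: place 14 m³, 3 m³ left
container 5: place 13 m³, 0 m³ left
container 10: place 11 m³, 29 m³ left
10 containers × 40 m³ = 400 m³; used 350 m³; unused 50 m³.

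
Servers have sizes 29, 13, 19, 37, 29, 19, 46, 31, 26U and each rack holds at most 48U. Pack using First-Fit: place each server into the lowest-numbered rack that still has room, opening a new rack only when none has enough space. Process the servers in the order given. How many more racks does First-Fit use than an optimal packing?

First-Fit: [29,13] [19,29] [37] [19,26] [46] [31] → 6 racks.
Total size 249U; any packing needs at least ⌈249/48⌉ = 6 racks.
So 6 is already optimal.

0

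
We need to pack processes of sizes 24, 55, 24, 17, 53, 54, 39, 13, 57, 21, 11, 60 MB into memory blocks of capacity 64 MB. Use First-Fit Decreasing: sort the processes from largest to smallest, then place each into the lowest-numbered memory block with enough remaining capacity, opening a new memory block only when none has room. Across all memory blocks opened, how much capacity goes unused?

Sorted descending: 60, 57, 55, 54, 53, 39, 24, 24, 21, 17, 13, 11.
60 MB → memory block 1 (remaining 4 MB)
57 MB → memory block 2 (remaining 7 MB)
55 MB → memory block 3 (remaining 9 MB)
54 MB → memory block 4 (remaining 10 MB)
53 MB → memory block 5 (remaining 11 MB)
39 MB → memory block 6 (remaining 25 MB)
24 MB → memory block 6 (remaining 1 MB)
24 MB → memory block 7 (remaining 40 MB)
21 MB → memory block 7 (remaining 19 MB)
17 MB → memory block 7 (remaining 2 MB)
13 MB → memory block 8 (remaining 51 MB)
11 MB → memory block 5 (remaining 0 MB)
8 memory blocks × 64 MB = 512 MB; used 428 MB; unused 84 MB.

84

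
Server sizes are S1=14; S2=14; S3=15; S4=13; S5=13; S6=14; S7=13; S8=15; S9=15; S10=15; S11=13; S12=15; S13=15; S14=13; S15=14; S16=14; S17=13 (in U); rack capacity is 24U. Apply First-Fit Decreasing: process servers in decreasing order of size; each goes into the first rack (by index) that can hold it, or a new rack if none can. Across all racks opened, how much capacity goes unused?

170

Sorted descending: 15, 15, 15, 15, 15, 15, 14, 14, 14, 14, 14, 13, 13, 13, 13, 13, 13.
15U → rack 1 (remaining 9U)
15U → rack 2 (remaining 9U)
15U → rack 3 (remaining 9U)
15U → rack 4 (remaining 9U)
15U → rack 5 (remaining 9U)
15U → rack 6 (remaining 9U)
14U → rack 7 (remaining 10U)
14U → rack 8 (remaining 10U)
14U → rack 9 (remaining 10U)
14U → rack 10 (remaining 10U)
14U → rack 11 (remaining 10U)
13U → rack 12 (remaining 11U)
13U → rack 13 (remaining 11U)
13U → rack 14 (remaining 11U)
13U → rack 15 (remaining 11U)
13U → rack 16 (remaining 11U)
13U → rack 17 (remaining 11U)
17 racks × 24U = 408U; used 238U; unused 170U.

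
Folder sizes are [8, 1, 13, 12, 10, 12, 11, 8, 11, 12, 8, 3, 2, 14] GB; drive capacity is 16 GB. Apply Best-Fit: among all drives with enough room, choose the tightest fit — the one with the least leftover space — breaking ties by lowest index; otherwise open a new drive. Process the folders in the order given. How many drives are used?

drive 1: place 8 GB, 8 GB left
drive 1: place 1 GB, 7 GB left
drive 2: place 13 GB, 3 GB left
drive 3: place 12 GB, 4 GB left
drive 4: place 10 GB, 6 GB left
drive 5: place 12 GB, 4 GB left
drive 6: place 11 GB, 5 GB left
drive 7: place 8 GB, 8 GB left
drive 8: place 11 GB, 5 GB left
drive 9: place 12 GB, 4 GB left
drive 7: place 8 GB, 0 GB left
drive 2: place 3 GB, 0 GB left
drive 3: place 2 GB, 2 GB left
drive 10: place 14 GB, 2 GB left

10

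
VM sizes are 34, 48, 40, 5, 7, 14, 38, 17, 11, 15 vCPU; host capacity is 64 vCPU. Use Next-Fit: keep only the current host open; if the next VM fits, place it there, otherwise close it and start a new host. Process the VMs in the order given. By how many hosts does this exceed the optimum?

Next-Fit: [34] [48] [40,5,7] [14,38] [17,11,15] → 5 hosts.
Total size 229 vCPU; any packing needs at least ⌈229/64⌉ = 4 hosts.
An optimal packing achieves that bound: [48,15] [40,17,7] [38,14,11] [34,5] → 4 hosts.
Excess: 5 − 4 = 1.

1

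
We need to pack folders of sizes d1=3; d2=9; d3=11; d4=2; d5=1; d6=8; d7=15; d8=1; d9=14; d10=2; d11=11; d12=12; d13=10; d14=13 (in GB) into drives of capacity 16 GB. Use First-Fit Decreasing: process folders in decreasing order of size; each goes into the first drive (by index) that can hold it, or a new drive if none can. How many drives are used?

9

Sorted descending: 15, 14, 13, 12, 11, 11, 10, 9, 8, 3, 2, 2, 1, 1.
15 GB → drive 1 (remaining 1 GB)
14 GB → drive 2 (remaining 2 GB)
13 GB → drive 3 (remaining 3 GB)
12 GB → drive 4 (remaining 4 GB)
11 GB → drive 5 (remaining 5 GB)
11 GB → drive 6 (remaining 5 GB)
10 GB → drive 7 (remaining 6 GB)
9 GB → drive 8 (remaining 7 GB)
8 GB → drive 9 (remaining 8 GB)
3 GB → drive 3 (remaining 0 GB)
2 GB → drive 2 (remaining 0 GB)
2 GB → drive 4 (remaining 2 GB)
1 GB → drive 1 (remaining 0 GB)
1 GB → drive 4 (remaining 1 GB)
Final drives: [15,1] [14,2] [13,3] [12,2,1] [11] [11] [10] [9] [8].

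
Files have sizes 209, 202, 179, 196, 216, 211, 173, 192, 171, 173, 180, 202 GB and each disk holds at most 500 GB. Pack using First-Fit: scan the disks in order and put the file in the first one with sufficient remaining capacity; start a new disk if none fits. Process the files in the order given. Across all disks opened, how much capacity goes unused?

696

disk 1: place 209 GB, 291 GB left
disk 1: place 202 GB, 89 GB left
disk 2: place 179 GB, 321 GB left
disk 2: place 196 GB, 125 GB left
disk 3: place 216 GB, 284 GB left
disk 3: place 211 GB, 73 GB left
disk 4: place 173 GB, 327 GB left
disk 4: place 192 GB, 135 GB left
disk 5: place 171 GB, 329 GB left
disk 5: place 173 GB, 156 GB left
disk 6: place 180 GB, 320 GB left
disk 6: place 202 GB, 118 GB left
6 disks × 500 GB = 3000 GB; used 2304 GB; unused 696 GB.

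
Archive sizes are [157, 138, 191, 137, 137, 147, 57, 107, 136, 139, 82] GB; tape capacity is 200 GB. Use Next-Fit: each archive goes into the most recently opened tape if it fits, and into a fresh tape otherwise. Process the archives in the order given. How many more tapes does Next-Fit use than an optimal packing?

Next-Fit: [157] [138] [191] [137] [137] [147] [57,107] [136] [139] [82] → 10 tapes.
9 archives exceed 100 GB (half the capacity), and no two of those can share a tape, so at least 9 tapes are needed.
An optimal packing achieves that bound: [191] [157] [147] [139,57] [138] [137] [137] [136] [107,82] → 9 tapes.
Excess: 10 − 9 = 1.

1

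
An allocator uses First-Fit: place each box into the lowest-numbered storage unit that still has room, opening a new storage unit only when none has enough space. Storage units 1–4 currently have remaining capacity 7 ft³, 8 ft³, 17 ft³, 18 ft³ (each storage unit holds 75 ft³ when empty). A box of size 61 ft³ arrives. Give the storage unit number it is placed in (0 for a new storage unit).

0

No storage unit has ≥ 61 ft³ free, so a new storage unit is opened.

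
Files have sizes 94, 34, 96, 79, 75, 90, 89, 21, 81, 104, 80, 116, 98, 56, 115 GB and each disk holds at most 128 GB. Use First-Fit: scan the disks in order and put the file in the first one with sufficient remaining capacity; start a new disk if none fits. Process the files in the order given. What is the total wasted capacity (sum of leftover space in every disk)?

436

94 GB → disk 1 (remaining 34 GB)
34 GB → disk 1 (remaining 0 GB)
96 GB → disk 2 (remaining 32 GB)
79 GB → disk 3 (remaining 49 GB)
75 GB → disk 4 (remaining 53 GB)
90 GB → disk 5 (remaining 38 GB)
89 GB → disk 6 (remaining 39 GB)
21 GB → disk 2 (remaining 11 GB)
81 GB → disk 7 (remaining 47 GB)
104 GB → disk 8 (remaining 24 GB)
80 GB → disk 9 (remaining 48 GB)
116 GB → disk 10 (remaining 12 GB)
98 GB → disk 11 (remaining 30 GB)
56 GB → disk 12 (remaining 72 GB)
115 GB → disk 13 (remaining 13 GB)
13 disks × 128 GB = 1664 GB; used 1228 GB; unused 436 GB.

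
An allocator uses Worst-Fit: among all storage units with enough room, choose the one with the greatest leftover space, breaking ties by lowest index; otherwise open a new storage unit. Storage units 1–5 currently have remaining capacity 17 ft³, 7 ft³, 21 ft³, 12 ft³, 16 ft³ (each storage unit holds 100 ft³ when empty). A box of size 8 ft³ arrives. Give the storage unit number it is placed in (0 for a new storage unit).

3

Storage units with room: storage unit 1 (17 ft³), storage unit 3 (21 ft³), storage unit 4 (12 ft³), storage unit 5 (16 ft³).
Most room is storage unit 3 with 21 ft³ free.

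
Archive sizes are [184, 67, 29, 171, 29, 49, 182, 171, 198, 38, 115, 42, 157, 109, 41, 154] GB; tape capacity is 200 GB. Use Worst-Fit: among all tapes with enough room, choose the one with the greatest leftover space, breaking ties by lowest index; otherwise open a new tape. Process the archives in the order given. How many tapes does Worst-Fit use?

10 tapes

Put 184 GB in tape 1; 16 GB remain.
Put 67 GB in tape 2; 133 GB remain.
Put 29 GB in tape 2; 104 GB remain.
Put 171 GB in tape 3; 29 GB remain.
Put 29 GB in tape 2; 75 GB remain.
Put 49 GB in tape 2; 26 GB remain.
Put 182 GB in tape 4; 18 GB remain.
Put 171 GB in tape 5; 29 GB remain.
Put 198 GB in tape 6; 2 GB remain.
Put 38 GB in tape 7; 162 GB remain.
Put 115 GB in tape 7; 47 GB remain.
Put 42 GB in tape 7; 5 GB remain.
Put 157 GB in tape 8; 43 GB remain.
Put 109 GB in tape 9; 91 GB remain.
Put 41 GB in tape 9; 50 GB remain.
Put 154 GB in tape 10; 46 GB remain.
Final tapes: [184] [67,29,29,49] [171] [182] [171] [198] [38,115,42] [157] [109,41] [154].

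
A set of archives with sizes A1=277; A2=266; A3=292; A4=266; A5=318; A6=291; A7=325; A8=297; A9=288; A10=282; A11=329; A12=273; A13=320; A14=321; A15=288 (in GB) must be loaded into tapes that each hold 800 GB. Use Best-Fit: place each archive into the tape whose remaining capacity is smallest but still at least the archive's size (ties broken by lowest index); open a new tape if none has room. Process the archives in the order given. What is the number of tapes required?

8

Put A1 (277 GB) in tape 1; 523 GB remain.
Put A2 (266 GB) in tape 1; 257 GB remain.
Put A3 (292 GB) in tape 2; 508 GB remain.
Put A4 (266 GB) in tape 2; 242 GB remain.
Put A5 (318 GB) in tape 3; 482 GB remain.
Put A6 (291 GB) in tape 3; 191 GB remain.
Put A7 (325 GB) in tape 4; 475 GB remain.
Put A8 (297 GB) in tape 4; 178 GB remain.
Put A9 (288 GB) in tape 5; 512 GB remain.
Put A10 (282 GB) in tape 5; 230 GB remain.
Put A11 (329 GB) in tape 6; 471 GB remain.
Put A12 (273 GB) in tape 6; 198 GB remain.
Put A13 (320 GB) in tape 7; 480 GB remain.
Put A14 (321 GB) in tape 7; 159 GB remain.
Put A15 (288 GB) in tape 8; 512 GB remain.
Final tapes: [277,266] [292,266] [318,291] [325,297] [288,282] [329,273] [320,321] [288].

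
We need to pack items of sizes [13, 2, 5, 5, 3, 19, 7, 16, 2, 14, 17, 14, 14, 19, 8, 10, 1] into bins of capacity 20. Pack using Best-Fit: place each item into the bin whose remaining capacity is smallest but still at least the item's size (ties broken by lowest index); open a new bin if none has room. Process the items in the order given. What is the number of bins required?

10 bins

bin 1: place 13, 7 left
bin 1: place 2, 5 left
bin 1: place 5, 0 left
bin 2: place 5, 15 left
bin 2: place 3, 12 left
bin 3: place 19, 1 left
bin 2: place 7, 5 left
bin 4: place 16, 4 left
bin 4: place 2, 2 left
bin 5: place 14, 6 left
bin 6: place 17, 3 left
bin 7: place 14, 6 left
bin 8: place 14, 6 left
bin 9: place 19, 1 left
bin 10: place 8, 12 left
bin 10: place 10, 2 left
bin 3: place 1, 0 left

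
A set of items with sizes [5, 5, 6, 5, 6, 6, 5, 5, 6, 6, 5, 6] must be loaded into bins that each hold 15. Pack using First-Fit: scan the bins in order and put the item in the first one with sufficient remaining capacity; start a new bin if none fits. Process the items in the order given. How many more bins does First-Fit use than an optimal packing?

1

First-Fit: [5,5,5] [6,6] [6,5] [5,6] [6,5] [6] → 6 bins.
Total size 66; any packing needs at least ⌈66/15⌉ = 5 bins.
An optimal packing achieves that bound: [6,6] [6,6] [6,6] [5,5,5] [5,5,5] → 5 bins.
Excess: 6 − 5 = 1.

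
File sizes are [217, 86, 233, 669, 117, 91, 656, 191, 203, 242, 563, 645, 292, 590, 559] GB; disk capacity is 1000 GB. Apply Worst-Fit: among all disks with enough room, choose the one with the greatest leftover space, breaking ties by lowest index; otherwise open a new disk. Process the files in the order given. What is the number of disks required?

disk 1: place 217 GB, 783 GB left
disk 1: place 86 GB, 697 GB left
disk 1: place 233 GB, 464 GB left
disk 2: place 669 GB, 331 GB left
disk 1: place 117 GB, 347 GB left
disk 1: place 91 GB, 256 GB left
disk 3: place 656 GB, 344 GB left
disk 3: place 191 GB, 153 GB left
disk 2: place 203 GB, 128 GB left
disk 1: place 242 GB, 14 GB left
disk 4: place 563 GB, 437 GB left
disk 5: place 645 GB, 355 GB left
disk 4: place 292 GB, 145 GB left
disk 6: place 590 GB, 410 GB left
disk 7: place 559 GB, 441 GB left
Final disks: [217,86,233,117,91,242] [669,203] [656,191] [563,292] [645] [590] [559].

7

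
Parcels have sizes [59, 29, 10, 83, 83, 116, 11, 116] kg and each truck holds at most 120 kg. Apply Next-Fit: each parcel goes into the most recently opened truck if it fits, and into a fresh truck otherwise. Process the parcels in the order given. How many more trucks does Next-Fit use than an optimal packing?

Next-Fit: [59,29,10] [83] [83] [116] [11] [116] → 6 trucks.
Total size 507 kg; any packing needs at least ⌈507/120⌉ = 5 trucks.
An optimal packing achieves that bound: [116] [116] [83,29] [83,11,10] [59] → 5 trucks.
Excess: 6 − 5 = 1.

1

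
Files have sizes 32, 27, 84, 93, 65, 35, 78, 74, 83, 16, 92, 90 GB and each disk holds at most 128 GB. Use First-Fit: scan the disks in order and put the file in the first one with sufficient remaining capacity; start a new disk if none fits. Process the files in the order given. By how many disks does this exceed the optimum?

First-Fit: [32,27,65] [84,35] [93,16] [78] [74] [83] [92] [90] → 8 disks.
8 files exceed 64 GB (half the capacity), and no two of those can share a disk, so at least 8 disks are needed.
So 8 is already optimal.

0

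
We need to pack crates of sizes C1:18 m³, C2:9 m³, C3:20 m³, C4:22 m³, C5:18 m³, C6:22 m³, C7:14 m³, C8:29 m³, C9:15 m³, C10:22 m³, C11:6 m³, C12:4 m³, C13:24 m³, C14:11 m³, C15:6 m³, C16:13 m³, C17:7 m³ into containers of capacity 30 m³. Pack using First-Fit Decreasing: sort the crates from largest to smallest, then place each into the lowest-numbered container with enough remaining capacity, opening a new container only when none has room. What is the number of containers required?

10 containers

Sorted descending: 29, 24, 22, 22, 22, 20, 18, 18, 15, 14, 13, 11, 9, 7, 6, 6, 4.
container 1: place 29 m³, 1 m³ left
container 2: place 24 m³, 6 m³ left
container 3: place 22 m³, 8 m³ left
container 4: place 22 m³, 8 m³ left
container 5: place 22 m³, 8 m³ left
container 6: place 20 m³, 10 m³ left
container 7: place 18 m³, 12 m³ left
container 8: place 18 m³, 12 m³ left
container 9: place 15 m³, 15 m³ left
container 9: place 14 m³, 1 m³ left
container 10: place 13 m³, 17 m³ left
container 7: place 11 m³, 1 m³ left
container 6: place 9 m³, 1 m³ left
container 3: place 7 m³, 1 m³ left
container 2: place 6 m³, 0 m³ left
container 4: place 6 m³, 2 m³ left
container 5: place 4 m³, 4 m³ left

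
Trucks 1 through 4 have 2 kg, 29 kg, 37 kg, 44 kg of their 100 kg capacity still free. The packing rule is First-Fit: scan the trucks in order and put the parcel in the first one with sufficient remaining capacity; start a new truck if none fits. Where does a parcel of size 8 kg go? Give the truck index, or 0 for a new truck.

Trucks with room: truck 2 (29 kg), truck 3 (37 kg), truck 4 (44 kg).
The first with room is truck 2.

2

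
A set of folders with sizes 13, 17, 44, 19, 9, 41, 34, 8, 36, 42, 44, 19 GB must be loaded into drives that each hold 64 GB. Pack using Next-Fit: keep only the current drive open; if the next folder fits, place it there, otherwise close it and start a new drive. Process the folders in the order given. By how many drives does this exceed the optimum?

Next-Fit: [13,17] [44,19] [9,41] [34,8] [36] [42] [44,19] → 7 drives.
Total size 326 GB; any packing needs at least ⌈326/64⌉ = 6 drives.
An optimal packing achieves that bound: [44,19] [44,19] [42,17] [41,13,9] [36,8] [34] → 6 drives.
Excess: 7 − 6 = 1.

1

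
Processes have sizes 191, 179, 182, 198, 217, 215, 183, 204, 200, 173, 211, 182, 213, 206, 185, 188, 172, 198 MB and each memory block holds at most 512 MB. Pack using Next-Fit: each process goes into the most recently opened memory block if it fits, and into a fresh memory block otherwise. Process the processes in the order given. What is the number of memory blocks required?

9 memory blocks

memory block 1: place 191 MB, 321 MB left
memory block 1: place 179 MB, 142 MB left
memory block 2: place 182 MB, 330 MB left
memory block 2: place 198 MB, 132 MB left
memory block 3: place 217 MB, 295 MB left
memory block 3: place 215 MB, 80 MB left
memory block 4: place 183 MB, 329 MB left
memory block 4: place 204 MB, 125 MB left
memory block 5: place 200 MB, 312 MB left
memory block 5: place 173 MB, 139 MB left
memory block 6: place 211 MB, 301 MB left
memory block 6: place 182 MB, 119 MB left
memory block 7: place 213 MB, 299 MB left
memory block 7: place 206 MB, 93 MB left
memory block 8: place 185 MB, 327 MB left
memory block 8: place 188 MB, 139 MB left
memory block 9: place 172 MB, 340 MB left
memory block 9: place 198 MB, 142 MB left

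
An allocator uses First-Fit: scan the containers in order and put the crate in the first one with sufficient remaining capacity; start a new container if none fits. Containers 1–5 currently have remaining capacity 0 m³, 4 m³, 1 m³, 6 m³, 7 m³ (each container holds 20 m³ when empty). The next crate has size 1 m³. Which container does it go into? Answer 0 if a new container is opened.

2

Containers with room: container 2 (4 m³), container 3 (1 m³), container 4 (6 m³), container 5 (7 m³).
The first with room is container 2.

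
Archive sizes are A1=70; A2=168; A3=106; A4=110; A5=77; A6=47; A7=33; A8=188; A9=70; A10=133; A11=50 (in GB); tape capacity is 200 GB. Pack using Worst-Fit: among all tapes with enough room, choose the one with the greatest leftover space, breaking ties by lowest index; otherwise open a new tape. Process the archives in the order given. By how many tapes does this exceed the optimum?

Worst-Fit: [70,106] [168] [110,77] [47,33,70] [188] [133,50] → 6 tapes.
Total size 1052 GB; any packing needs at least ⌈1052/200⌉ = 6 tapes.
So 6 is already optimal.

0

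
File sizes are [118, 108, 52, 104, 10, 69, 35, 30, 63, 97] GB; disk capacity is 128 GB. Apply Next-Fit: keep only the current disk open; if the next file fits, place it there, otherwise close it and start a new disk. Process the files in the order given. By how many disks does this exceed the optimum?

1

Next-Fit: [118] [108] [52] [104,10] [69,35] [30,63] [97] → 7 disks.
Total size 686 GB; any packing needs at least ⌈686/128⌉ = 6 disks.
An optimal packing achieves that bound: [118,10] [108] [104] [97,30] [69,52] [63,35] → 6 disks.
Excess: 7 − 6 = 1.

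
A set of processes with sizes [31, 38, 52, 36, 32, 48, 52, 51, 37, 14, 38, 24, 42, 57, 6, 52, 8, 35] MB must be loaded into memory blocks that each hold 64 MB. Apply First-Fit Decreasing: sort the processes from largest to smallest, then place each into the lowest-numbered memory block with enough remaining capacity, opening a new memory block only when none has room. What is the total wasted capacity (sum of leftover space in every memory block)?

179

Sorted descending: 57, 52, 52, 52, 51, 48, 42, 38, 38, 37, 36, 35, 32, 31, 24, 14, 8, 6.
Put 57 MB in memory block 1; 7 MB remain.
Put 52 MB in memory block 2; 12 MB remain.
Put 52 MB in memory block 3; 12 MB remain.
Put 52 MB in memory block 4; 12 MB remain.
Put 51 MB in memory block 5; 13 MB remain.
Put 48 MB in memory block 6; 16 MB remain.
Put 42 MB in memory block 7; 22 MB remain.
Put 38 MB in memory block 8; 26 MB remain.
Put 38 MB in memory block 9; 26 MB remain.
Put 37 MB in memory block 10; 27 MB remain.
Put 36 MB in memory block 11; 28 MB remain.
Put 35 MB in memory block 12; 29 MB remain.
Put 32 MB in memory block 13; 32 MB remain.
Put 31 MB in memory block 13; 1 MB remain.
Put 24 MB in memory block 8; 2 MB remain.
Put 14 MB in memory block 6; 2 MB remain.
Put 8 MB in memory block 2; 4 MB remain.
Put 6 MB in memory block 1; 1 MB remain.
13 memory blocks × 64 MB = 832 MB; used 653 MB; unused 179 MB.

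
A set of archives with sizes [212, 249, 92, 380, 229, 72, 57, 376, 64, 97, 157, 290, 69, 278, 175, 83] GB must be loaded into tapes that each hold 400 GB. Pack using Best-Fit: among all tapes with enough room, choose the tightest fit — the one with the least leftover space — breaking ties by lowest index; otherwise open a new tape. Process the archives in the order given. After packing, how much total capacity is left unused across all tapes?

212 GB → tape 1 (remaining 188 GB)
249 GB → tape 2 (remaining 151 GB)
92 GB → tape 2 (remaining 59 GB)
380 GB → tape 3 (remaining 20 GB)
229 GB → tape 4 (remaining 171 GB)
72 GB → tape 4 (remaining 99 GB)
57 GB → tape 2 (remaining 2 GB)
376 GB → tape 5 (remaining 24 GB)
64 GB → tape 4 (remaining 35 GB)
97 GB → tape 1 (remaining 91 GB)
157 GB → tape 6 (remaining 243 GB)
290 GB → tape 7 (remaining 110 GB)
69 GB → tape 1 (remaining 22 GB)
278 GB → tape 8 (remaining 122 GB)
175 GB → tape 6 (remaining 68 GB)
83 GB → tape 7 (remaining 27 GB)
8 tapes × 400 GB = 3200 GB; used 2880 GB; unused 320 GB.

320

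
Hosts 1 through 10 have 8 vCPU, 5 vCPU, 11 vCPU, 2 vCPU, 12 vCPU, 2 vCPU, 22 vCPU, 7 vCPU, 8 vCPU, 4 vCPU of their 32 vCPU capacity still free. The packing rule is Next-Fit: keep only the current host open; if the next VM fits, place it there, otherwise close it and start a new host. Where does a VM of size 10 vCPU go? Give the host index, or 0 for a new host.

Next-Fit only looks at host 10, which has 4 vCPU free.
10 vCPU does not fit, so a new host is opened.

0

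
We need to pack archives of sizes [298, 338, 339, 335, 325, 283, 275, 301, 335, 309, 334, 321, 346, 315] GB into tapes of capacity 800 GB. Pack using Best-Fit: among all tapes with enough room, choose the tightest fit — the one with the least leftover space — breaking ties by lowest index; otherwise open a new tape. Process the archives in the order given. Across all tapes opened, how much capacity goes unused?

tape 1: place 298 GB, 502 GB left
tape 1: place 338 GB, 164 GB left
tape 2: place 339 GB, 461 GB left
tape 2: place 335 GB, 126 GB left
tape 3: place 325 GB, 475 GB left
tape 3: place 283 GB, 192 GB left
tape 4: place 275 GB, 525 GB left
tape 4: place 301 GB, 224 GB left
tape 5: place 335 GB, 465 GB left
tape 5: place 309 GB, 156 GB left
tape 6: place 334 GB, 466 GB left
tape 6: place 321 GB, 145 GB left
tape 7: place 346 GB, 454 GB left
tape 7: place 315 GB, 139 GB left
7 tapes × 800 GB = 5600 GB; used 4454 GB; unused 1146 GB.

1146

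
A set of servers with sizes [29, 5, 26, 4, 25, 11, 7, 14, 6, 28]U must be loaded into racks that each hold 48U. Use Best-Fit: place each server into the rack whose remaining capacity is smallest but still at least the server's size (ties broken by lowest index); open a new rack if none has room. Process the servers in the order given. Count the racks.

4

Put 29U in rack 1; 19U remain.
Put 5U in rack 1; 14U remain.
Put 26U in rack 2; 22U remain.
Put 4U in rack 1; 10U remain.
Put 25U in rack 3; 23U remain.
Put 11U in rack 2; 11U remain.
Put 7U in rack 1; 3U remain.
Put 14U in rack 3; 9U remain.
Put 6U in rack 3; 3U remain.
Put 28U in rack 4; 20U remain.
Final racks: [29,5,4,7] [26,11] [25,14,6] [28].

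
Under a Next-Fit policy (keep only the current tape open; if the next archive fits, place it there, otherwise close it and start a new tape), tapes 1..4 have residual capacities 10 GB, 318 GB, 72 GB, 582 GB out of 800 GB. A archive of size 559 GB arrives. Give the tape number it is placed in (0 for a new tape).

Next-Fit only looks at tape 4, which has 582 GB free.
559 GB fits there.

4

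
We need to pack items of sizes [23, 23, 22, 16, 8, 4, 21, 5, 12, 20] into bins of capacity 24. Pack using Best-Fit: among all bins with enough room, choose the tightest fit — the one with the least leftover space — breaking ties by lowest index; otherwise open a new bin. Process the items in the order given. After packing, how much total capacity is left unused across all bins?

14

Put 23 in bin 1; 1 remain.
Put 23 in bin 2; 1 remain.
Put 22 in bin 3; 2 remain.
Put 16 in bin 4; 8 remain.
Put 8 in bin 4; 0 remain.
Put 4 in bin 5; 20 remain.
Put 21 in bin 6; 3 remain.
Put 5 in bin 5; 15 remain.
Put 12 in bin 5; 3 remain.
Put 20 in bin 7; 4 remain.
7 bins × 24 = 168; used 154; unused 14.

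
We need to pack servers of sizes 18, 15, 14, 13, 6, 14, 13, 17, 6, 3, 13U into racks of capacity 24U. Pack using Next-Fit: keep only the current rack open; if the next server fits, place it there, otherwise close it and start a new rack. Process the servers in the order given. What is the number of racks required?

8 racks

rack 1: place 18U, 6U left
rack 2: place 15U, 9U left
rack 3: place 14U, 10U left
rack 4: place 13U, 11U left
rack 4: place 6U, 5U left
rack 5: place 14U, 10U left
rack 6: place 13U, 11U left
rack 7: place 17U, 7U left
rack 7: place 6U, 1U left
rack 8: place 3U, 21U left
rack 8: place 13U, 8U left
Final racks: [18] [15] [14] [13,6] [14] [13] [17,6] [3,13].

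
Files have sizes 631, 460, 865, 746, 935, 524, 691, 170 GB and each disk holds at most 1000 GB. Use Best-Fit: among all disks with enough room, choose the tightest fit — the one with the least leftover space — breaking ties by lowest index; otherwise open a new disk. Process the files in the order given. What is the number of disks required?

631 GB → disk 1 (remaining 369 GB)
460 GB → disk 2 (remaining 540 GB)
865 GB → disk 3 (remaining 135 GB)
746 GB → disk 4 (remaining 254 GB)
935 GB → disk 5 (remaining 65 GB)
524 GB → disk 2 (remaining 16 GB)
691 GB → disk 6 (remaining 309 GB)
170 GB → disk 4 (remaining 84 GB)
Final disks: [631] [460,524] [865] [746,170] [935] [691].

6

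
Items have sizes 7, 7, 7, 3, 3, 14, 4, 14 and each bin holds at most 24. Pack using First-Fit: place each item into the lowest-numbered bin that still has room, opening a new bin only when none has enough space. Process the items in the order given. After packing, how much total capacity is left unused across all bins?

7 → bin 1 (remaining 17)
7 → bin 1 (remaining 10)
7 → bin 1 (remaining 3)
3 → bin 1 (remaining 0)
3 → bin 2 (remaining 21)
14 → bin 2 (remaining 7)
4 → bin 2 (remaining 3)
14 → bin 3 (remaining 10)
3 bins × 24 = 72; used 59; unused 13.

13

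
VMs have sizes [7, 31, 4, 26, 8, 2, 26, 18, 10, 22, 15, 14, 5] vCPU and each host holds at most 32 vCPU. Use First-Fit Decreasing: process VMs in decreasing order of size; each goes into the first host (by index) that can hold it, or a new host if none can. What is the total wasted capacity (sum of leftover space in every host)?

4

Sorted descending: 31, 26, 26, 22, 18, 15, 14, 10, 8, 7, 5, 4, 2.
host 1: place 31 vCPU, 1 vCPU left
host 2: place 26 vCPU, 6 vCPU left
host 3: place 26 vCPU, 6 vCPU left
host 4: place 22 vCPU, 10 vCPU left
host 5: place 18 vCPU, 14 vCPU left
host 6: place 15 vCPU, 17 vCPU left
host 5: place 14 vCPU, 0 vCPU left
host 4: place 10 vCPU, 0 vCPU left
host 6: place 8 vCPU, 9 vCPU left
host 6: place 7 vCPU, 2 vCPU left
host 2: place 5 vCPU, 1 vCPU left
host 3: place 4 vCPU, 2 vCPU left
host 3: place 2 vCPU, 0 vCPU left
6 hosts × 32 vCPU = 192 vCPU; used 188 vCPU; unused 4 vCPU.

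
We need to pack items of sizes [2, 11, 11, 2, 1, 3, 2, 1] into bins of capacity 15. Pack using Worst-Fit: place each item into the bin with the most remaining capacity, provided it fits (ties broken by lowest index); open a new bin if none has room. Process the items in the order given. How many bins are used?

3 bins

2 → bin 1 (remaining 13)
11 → bin 1 (remaining 2)
11 → bin 2 (remaining 4)
2 → bin 2 (remaining 2)
1 → bin 1 (remaining 1)
3 → bin 3 (remaining 12)
2 → bin 3 (remaining 10)
1 → bin 3 (remaining 9)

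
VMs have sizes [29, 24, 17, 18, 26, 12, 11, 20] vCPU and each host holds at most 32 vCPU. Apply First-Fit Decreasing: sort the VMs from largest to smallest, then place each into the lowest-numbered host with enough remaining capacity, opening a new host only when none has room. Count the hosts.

Sorted descending: 29, 26, 24, 20, 18, 17, 12, 11.
Put 29 vCPU in host 1; 3 vCPU remain.
Put 26 vCPU in host 2; 6 vCPU remain.
Put 24 vCPU in host 3; 8 vCPU remain.
Put 20 vCPU in host 4; 12 vCPU remain.
Put 18 vCPU in host 5; 14 vCPU remain.
Put 17 vCPU in host 6; 15 vCPU remain.
Put 12 vCPU in host 4; 0 vCPU remain.
Put 11 vCPU in host 5; 3 vCPU remain.

6 hosts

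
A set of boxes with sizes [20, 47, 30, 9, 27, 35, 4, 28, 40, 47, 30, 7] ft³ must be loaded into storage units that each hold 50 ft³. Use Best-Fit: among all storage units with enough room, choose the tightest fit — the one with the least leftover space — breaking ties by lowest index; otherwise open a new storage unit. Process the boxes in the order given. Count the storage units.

20 ft³ → storage unit 1 (remaining 30 ft³)
47 ft³ → storage unit 2 (remaining 3 ft³)
30 ft³ → storage unit 1 (remaining 0 ft³)
9 ft³ → storage unit 3 (remaining 41 ft³)
27 ft³ → storage unit 3 (remaining 14 ft³)
35 ft³ → storage unit 4 (remaining 15 ft³)
4 ft³ → storage unit 3 (remaining 10 ft³)
28 ft³ → storage unit 5 (remaining 22 ft³)
40 ft³ → storage unit 6 (remaining 10 ft³)
47 ft³ → storage unit 7 (remaining 3 ft³)
30 ft³ → storage unit 8 (remaining 20 ft³)
7 ft³ → storage unit 3 (remaining 3 ft³)

8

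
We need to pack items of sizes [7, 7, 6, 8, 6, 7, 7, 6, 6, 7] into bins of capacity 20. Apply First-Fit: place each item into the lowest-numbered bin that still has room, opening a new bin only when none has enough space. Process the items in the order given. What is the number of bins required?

4

Put 7 in bin 1; 13 remain.
Put 7 in bin 1; 6 remain.
Put 6 in bin 1; 0 remain.
Put 8 in bin 2; 12 remain.
Put 6 in bin 2; 6 remain.
Put 7 in bin 3; 13 remain.
Put 7 in bin 3; 6 remain.
Put 6 in bin 2; 0 remain.
Put 6 in bin 3; 0 remain.
Put 7 in bin 4; 13 remain.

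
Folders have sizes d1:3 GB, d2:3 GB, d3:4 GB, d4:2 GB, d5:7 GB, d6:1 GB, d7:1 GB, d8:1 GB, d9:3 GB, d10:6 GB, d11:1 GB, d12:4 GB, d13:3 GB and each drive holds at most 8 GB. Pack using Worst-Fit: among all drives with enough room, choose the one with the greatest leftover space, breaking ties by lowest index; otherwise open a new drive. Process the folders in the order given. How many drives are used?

6

Put d1 (3 GB) in drive 1; 5 GB remain.
Put d2 (3 GB) in drive 1; 2 GB remain.
Put d3 (4 GB) in drive 2; 4 GB remain.
Put d4 (2 GB) in drive 2; 2 GB remain.
Put d5 (7 GB) in drive 3; 1 GB remain.
Put d6 (1 GB) in drive 1; 1 GB remain.
Put d7 (1 GB) in drive 2; 1 GB remain.
Put d8 (1 GB) in drive 1; 0 GB remain.
Put d9 (3 GB) in drive 4; 5 GB remain.
Put d10 (6 GB) in drive 5; 2 GB remain.
Put d11 (1 GB) in drive 4; 4 GB remain.
Put d12 (4 GB) in drive 4; 0 GB remain.
Put d13 (3 GB) in drive 6; 5 GB remain.
Final drives: [3,3,1,1] [4,2,1] [7] [3,1,4] [6] [3].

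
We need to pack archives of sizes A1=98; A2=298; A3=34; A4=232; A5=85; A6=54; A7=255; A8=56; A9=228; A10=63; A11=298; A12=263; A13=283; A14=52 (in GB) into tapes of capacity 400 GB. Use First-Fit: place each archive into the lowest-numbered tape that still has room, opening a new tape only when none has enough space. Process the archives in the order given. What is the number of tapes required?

7

A1 (98 GB) → tape 1 (remaining 302 GB)
A2 (298 GB) → tape 1 (remaining 4 GB)
A3 (34 GB) → tape 2 (remaining 366 GB)
A4 (232 GB) → tape 2 (remaining 134 GB)
A5 (85 GB) → tape 2 (remaining 49 GB)
A6 (54 GB) → tape 3 (remaining 346 GB)
A7 (255 GB) → tape 3 (remaining 91 GB)
A8 (56 GB) → tape 3 (remaining 35 GB)
A9 (228 GB) → tape 4 (remaining 172 GB)
A10 (63 GB) → tape 4 (remaining 109 GB)
A11 (298 GB) → tape 5 (remaining 102 GB)
A12 (263 GB) → tape 6 (remaining 137 GB)
A13 (283 GB) → tape 7 (remaining 117 GB)
A14 (52 GB) → tape 4 (remaining 57 GB)
Final tapes: [98,298] [34,232,85] [54,255,56] [228,63,52] [298] [263] [283].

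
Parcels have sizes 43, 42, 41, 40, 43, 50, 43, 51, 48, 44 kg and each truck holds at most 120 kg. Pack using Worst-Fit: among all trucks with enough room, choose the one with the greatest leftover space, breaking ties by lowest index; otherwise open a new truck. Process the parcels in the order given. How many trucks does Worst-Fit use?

5

43 kg → truck 1 (remaining 77 kg)
42 kg → truck 1 (remaining 35 kg)
41 kg → truck 2 (remaining 79 kg)
40 kg → truck 2 (remaining 39 kg)
43 kg → truck 3 (remaining 77 kg)
50 kg → truck 3 (remaining 27 kg)
43 kg → truck 4 (remaining 77 kg)
51 kg → truck 4 (remaining 26 kg)
48 kg → truck 5 (remaining 72 kg)
44 kg → truck 5 (remaining 28 kg)
Final trucks: [43,42] [41,40] [43,50] [43,51] [48,44].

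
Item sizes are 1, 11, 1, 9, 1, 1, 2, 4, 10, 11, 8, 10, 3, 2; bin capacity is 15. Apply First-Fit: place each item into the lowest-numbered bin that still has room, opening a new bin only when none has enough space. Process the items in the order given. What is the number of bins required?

6 bins

Put 1 in bin 1; 14 remain.
Put 11 in bin 1; 3 remain.
Put 1 in bin 1; 2 remain.
Put 9 in bin 2; 6 remain.
Put 1 in bin 1; 1 remain.
Put 1 in bin 1; 0 remain.
Put 2 in bin 2; 4 remain.
Put 4 in bin 2; 0 remain.
Put 10 in bin 3; 5 remain.
Put 11 in bin 4; 4 remain.
Put 8 in bin 5; 7 remain.
Put 10 in bin 6; 5 remain.
Put 3 in bin 3; 2 remain.
Put 2 in bin 3; 0 remain.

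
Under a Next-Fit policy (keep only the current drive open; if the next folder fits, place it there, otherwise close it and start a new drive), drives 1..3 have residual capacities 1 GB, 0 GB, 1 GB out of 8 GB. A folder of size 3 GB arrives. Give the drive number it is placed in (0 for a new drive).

Next-Fit only looks at drive 3, which has 1 GB free.
3 GB does not fit, so a new drive is opened.

0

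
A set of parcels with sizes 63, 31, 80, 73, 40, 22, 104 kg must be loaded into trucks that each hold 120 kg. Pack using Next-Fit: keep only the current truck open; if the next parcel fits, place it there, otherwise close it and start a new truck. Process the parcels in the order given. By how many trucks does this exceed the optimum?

1

Next-Fit: [63,31] [80] [73,40] [22] [104] → 5 trucks.
Total size 413 kg; any packing needs at least ⌈413/120⌉ = 4 trucks.
An optimal packing achieves that bound: [104] [80,40] [73,31] [63,22] → 4 trucks.
Excess: 5 − 4 = 1.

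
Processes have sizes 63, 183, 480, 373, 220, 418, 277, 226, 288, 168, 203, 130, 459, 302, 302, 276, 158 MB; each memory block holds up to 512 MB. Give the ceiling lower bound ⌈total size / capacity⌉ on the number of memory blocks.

9

Total size = 63 + 183 + 480 + 373 + 220 + 418 + 277 + 226 + 288 + 168 + 203 + 130 + 459 + 302 + 302 + 276 + 158 = 4526 MB.
⌈4526 / 512⌉ = 9.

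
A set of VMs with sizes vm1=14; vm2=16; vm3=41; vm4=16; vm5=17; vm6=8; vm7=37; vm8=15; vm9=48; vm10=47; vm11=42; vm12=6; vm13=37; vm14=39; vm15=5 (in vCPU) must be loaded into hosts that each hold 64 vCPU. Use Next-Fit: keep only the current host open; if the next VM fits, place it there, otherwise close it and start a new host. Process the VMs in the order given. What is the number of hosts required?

Put vm1 (14 vCPU) in host 1; 50 vCPU remain.
Put vm2 (16 vCPU) in host 1; 34 vCPU remain.
Put vm3 (41 vCPU) in host 2; 23 vCPU remain.
Put vm4 (16 vCPU) in host 2; 7 vCPU remain.
Put vm5 (17 vCPU) in host 3; 47 vCPU remain.
Put vm6 (8 vCPU) in host 3; 39 vCPU remain.
Put vm7 (37 vCPU) in host 3; 2 vCPU remain.
Put vm8 (15 vCPU) in host 4; 49 vCPU remain.
Put vm9 (48 vCPU) in host 4; 1 vCPU remain.
Put vm10 (47 vCPU) in host 5; 17 vCPU remain.
Put vm11 (42 vCPU) in host 6; 22 vCPU remain.
Put vm12 (6 vCPU) in host 6; 16 vCPU remain.
Put vm13 (37 vCPU) in host 7; 27 vCPU remain.
Put vm14 (39 vCPU) in host 8; 25 vCPU remain.
Put vm15 (5 vCPU) in host 8; 20 vCPU remain.
Final hosts: [14,16] [41,16] [17,8,37] [15,48] [47] [42,6] [37] [39,5].

8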